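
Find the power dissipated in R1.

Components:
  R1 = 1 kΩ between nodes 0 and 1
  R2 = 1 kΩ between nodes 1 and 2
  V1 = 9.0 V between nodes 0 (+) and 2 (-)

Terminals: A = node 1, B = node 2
Nodal analysis, taking node 2 as the 0 V reference.
Source V1 fixes V_0 = 9 V.
KCL at each unknown node (sum of currents leaving = 0; resistances in Ω):
  Node 1: (V_1 - 9)/1000 + (V_1 - 0)/1000 = 0
Collecting terms: 0.002 × V_1 = 0.009  =>  V_1 = 4.5 V
I_R1 = (V_0 - V_1)/R1 = (9 - 4.5)/1000 = 0.0045 A
P_R1 = I_R1² × R1 = (0.0045)² × 1000 = 0.02025 W

Final answer: 0.02025 W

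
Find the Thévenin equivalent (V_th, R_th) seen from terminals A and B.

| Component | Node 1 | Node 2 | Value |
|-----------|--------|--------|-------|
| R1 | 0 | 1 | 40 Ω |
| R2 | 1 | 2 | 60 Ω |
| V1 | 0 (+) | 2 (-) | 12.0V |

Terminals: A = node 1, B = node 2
Step 1 — V_th is the open-circuit voltage V_A - V_B (nothing connected across the terminals).
Nodal analysis, taking node 2 as the 0 V reference.
Source V1 fixes V_0 = 12 V.
KCL at each unknown node (sum of currents leaving = 0; resistances in Ω):
  Node 1: (V_1 - 12)/40 + (V_1 - 0)/60 = 0
Collecting terms: 0.04167 × V_1 = 0.3  =>  V_1 = 7.2 V
V_th = V_1 - V_2 = 7.2 - 0 = 7.2 V
Step 2 — R_th: zero the source — replace V1 by a short circuit (node 2 merges into node 0) — and find the resistance seen between A (node 1) and B (node 0).
Reduce the network between node 1 (A) and node 0 (B) by series/parallel combination:
  Rp1 = R1 ‖ R2 (parallel, both between nodes 0 and 1) = 1/(1/40 + 1/60) = 24 Ω
R_th = 24 Ω

Final answer: V_th = 7.2 V, R_th = 24 Ω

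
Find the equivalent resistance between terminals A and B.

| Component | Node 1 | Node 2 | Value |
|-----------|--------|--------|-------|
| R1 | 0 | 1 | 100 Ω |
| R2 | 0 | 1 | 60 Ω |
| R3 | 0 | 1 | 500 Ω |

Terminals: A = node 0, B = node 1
Reduce the network between node 0 (A) and node 1 (B) by series/parallel combination:
  Rp1 = R1 ‖ R2 ‖ R3 (parallel, all between nodes 0 and 1) = 1/(1/100 + 1/60 + 1/500) = 34.88 Ω
R_eq = 34.88 Ω

Final answer: 34.88 Ω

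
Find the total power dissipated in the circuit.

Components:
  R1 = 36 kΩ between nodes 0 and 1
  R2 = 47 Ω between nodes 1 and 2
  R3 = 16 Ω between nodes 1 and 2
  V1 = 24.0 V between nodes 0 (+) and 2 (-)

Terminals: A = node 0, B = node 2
Nodal analysis, taking node 2 as the 0 V reference.
Source V1 fixes V_0 = 24 V.
KCL at each unknown node (sum of currents leaving = 0; resistances in Ω):
  Node 1: (V_1 - 24)/36000 + (V_1 - 0)/47 + (V_1 - 0)/16 = 0
Collecting terms: 0.0838 × V_1 = 0.0006667  =>  V_1 = 0.007955 V
Power in each resistor, P = (ΔV)²/R:
  P_R1 = (24 - 0.007955)²/36000 = 0.01599 W
  P_R2 = (0.007955 - 0)²/47 = 0.000001346 W
  P_R3 = (0.007955 - 0)²/16 = 0.000003955 W
P_total = P_R1 + P_R2 + P_R3 = 0.01599 W

Final answer: 0.01599 W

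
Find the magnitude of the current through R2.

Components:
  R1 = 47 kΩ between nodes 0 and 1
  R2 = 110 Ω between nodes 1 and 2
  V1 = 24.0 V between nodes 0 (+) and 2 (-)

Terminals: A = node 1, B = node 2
Nodal analysis, taking node 2 as the 0 V reference.
Source V1 fixes V_0 = 24 V.
KCL at each unknown node (sum of currents leaving = 0; resistances in Ω):
  Node 1: (V_1 - 24)/47000 + (V_1 - 0)/110 = 0
Collecting terms: 0.009112 × V_1 = 0.0005106  =>  V_1 = 0.05604 V
I_R2 = (V_1 - V_2)/R2 = (0.05604 - 0)/110 = 0.0005094 A
|I_R2| = 0.0005094 A

Final answer: |I_R2| = 0.0005094 A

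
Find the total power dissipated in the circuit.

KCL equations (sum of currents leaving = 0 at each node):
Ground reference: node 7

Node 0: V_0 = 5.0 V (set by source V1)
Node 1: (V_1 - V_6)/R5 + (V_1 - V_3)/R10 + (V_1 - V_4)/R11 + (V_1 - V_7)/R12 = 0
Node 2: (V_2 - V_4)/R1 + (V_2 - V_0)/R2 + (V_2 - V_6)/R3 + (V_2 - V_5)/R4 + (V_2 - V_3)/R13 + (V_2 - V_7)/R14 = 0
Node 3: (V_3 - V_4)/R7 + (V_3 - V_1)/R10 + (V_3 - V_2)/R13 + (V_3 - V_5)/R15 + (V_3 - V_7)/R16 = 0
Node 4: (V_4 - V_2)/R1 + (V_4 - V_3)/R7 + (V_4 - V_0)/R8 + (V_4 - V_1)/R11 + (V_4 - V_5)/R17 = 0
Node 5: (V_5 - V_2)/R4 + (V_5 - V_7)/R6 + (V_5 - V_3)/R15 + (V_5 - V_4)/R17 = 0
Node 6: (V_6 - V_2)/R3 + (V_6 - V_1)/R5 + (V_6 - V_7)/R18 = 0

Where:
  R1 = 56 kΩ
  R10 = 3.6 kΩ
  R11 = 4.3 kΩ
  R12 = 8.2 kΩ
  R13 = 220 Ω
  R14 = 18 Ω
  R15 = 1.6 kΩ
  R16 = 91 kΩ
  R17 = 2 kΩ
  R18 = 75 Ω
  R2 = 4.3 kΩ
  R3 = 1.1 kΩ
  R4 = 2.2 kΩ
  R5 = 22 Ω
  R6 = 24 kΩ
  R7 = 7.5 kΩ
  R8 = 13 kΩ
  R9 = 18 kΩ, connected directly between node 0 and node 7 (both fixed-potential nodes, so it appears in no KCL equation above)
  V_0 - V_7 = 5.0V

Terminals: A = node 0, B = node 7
Nodal analysis, taking node 7 as the 0 V reference.
Source V1 fixes V_0 = 5 V.
KCL at each unknown node (sum of currents leaving = 0; resistances in Ω):
  Node 1: (V_1 - V_6)/22 + (V_1 - V_3)/3600 + (V_1 - V_4)/4300 + (V_1 - 0)/8200 = 0
  Node 2: (V_2 - V_4)/56000 + (V_2 - 5)/4300 + (V_2 - V_6)/1100 + (V_2 - V_5)/2200 + (V_2 - V_3)/220 + (V_2 - 0)/18 = 0
  Node 3: (V_3 - V_4)/7500 + (V_3 - V_1)/3600 + (V_3 - V_2)/220 + (V_3 - V_5)/1600 + (V_3 - 0)/91000 = 0
  Node 4: (V_4 - V_2)/56000 + (V_4 - V_3)/7500 + (V_4 - 5)/13000 + (V_4 - V_1)/4300 + (V_4 - V_5)/2000 = 0
  Node 5: (V_5 - V_2)/2200 + (V_5 - 0)/24000 + (V_5 - V_3)/1600 + (V_5 - V_4)/2000 = 0
  Node 6: (V_6 - V_2)/1100 + (V_6 - V_1)/22 + (V_6 - 0)/75 = 0
Collecting terms (coefficients in siemens):
  0.04609·V_1 - 0.0002778·V_3 - 0.0002326·V_4 - 0.04545·V_6 = 0
  0.06172·V_2 - 0.004545·V_3 - 0.00001786·V_4 - 0.0004545·V_5 - 0.0009091·V_6 = 0.001163
  0.005593·V_3 - 0.0002778·V_1 - 0.004545·V_2 - 0.0001333·V_4 - 0.000625·V_5 = 0
  0.0009607·V_4 - 0.0002326·V_1 - 0.00001786·V_2 - 0.0001333·V_3 - 0.0005·V_5 = 0.0003846
  0.001621·V_5 - 0.0004545·V_2 - 0.000625·V_3 - 0.0005·V_4 = 0
  0.0597·V_6 - 0.04545·V_1 - 0.0009091·V_2 = 0
Solving these 6 simultaneous equations (Gaussian elimination) gives:
  V_1 = 0.01303 V, V_2 = 0.0244 V, V_3 = 0.05309 V, V_4 = 0.5069 V
  V_5 = 0.1836 V, V_6 = 0.01029 V
Power in each resistor, P = (ΔV)²/R:
  P_R1 = (0.0244 - 0.5069)²/56000 = 0.000004158 W
  P_R2 = (5 - 0.0244)²/4300 = 0.005757 W
  P_R3 = (0.0244 - 0.01029)²/1100 = 0.000000181 W
  P_R4 = (0.0244 - 0.1836)²/2200 = 0.00001153 W
  P_R5 = (0.01303 - 0.01029)²/22 = 0.0000003404 W
  P_R6 = (0.1836 - 0)²/24000 = 0.000001405 W
  P_R7 = (0.05309 - 0.5069)²/7500 = 0.00002746 W
  P_R8 = (5 - 0.5069)²/13000 = 0.001553 W
  P_R9 = (5 - 0)²/18000 = 0.001389 W
  P_R10 = (0.01303 - 0.05309)²/3600 = 0.0000004458 W
  P_R11 = (0.01303 - 0.5069)²/4300 = 0.00005673 W
  P_R12 = (0.01303 - 0)²/8200 = 0.0000000207 W
  P_R13 = (0.0244 - 0.05309)²/220 = 0.000003741 W
  P_R14 = (0.0244 - 0)²/18 = 0.00003308 W
  P_R15 = (0.05309 - 0.1836)²/1600 = 0.00001065 W
  P_R16 = (0.05309 - 0)²/91000 = 0.00000003097 W
  P_R17 = (0.5069 - 0.1836)²/2000 = 0.00005225 W
  P_R18 = (0.01029 - 0)²/75 = 0.000001412 W
P_total = P_R1 + P_R2 + P_R3 + P_R4 + P_R5 + P_R6 + P_R7 + P_R8 + P_R9 + P_R10 + P_R11 + P_R12 + P_R13 + P_R14 + P_R15 + P_R16 + P_R17 + P_R18 = 0.008903 W

Final answer: 0.008903 W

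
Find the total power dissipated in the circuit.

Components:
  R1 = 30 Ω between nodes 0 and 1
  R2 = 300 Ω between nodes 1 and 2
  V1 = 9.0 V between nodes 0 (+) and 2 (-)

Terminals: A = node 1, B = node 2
Nodal analysis, taking node 2 as the 0 V reference.
Source V1 fixes V_0 = 9 V.
KCL at each unknown node (sum of currents leaving = 0; resistances in Ω):
  Node 1: (V_1 - 9)/30 + (V_1 - 0)/300 = 0
Collecting terms: 0.03667 × V_1 = 0.3  =>  V_1 = 8.182 V
Power in each resistor, P = (ΔV)²/R:
  P_R1 = (9 - 8.182)²/30 = 0.02231 W
  P_R2 = (8.182 - 0)²/300 = 0.2231 W
P_total = P_R1 + P_R2 = 0.2455 W

Final answer: 0.2455 W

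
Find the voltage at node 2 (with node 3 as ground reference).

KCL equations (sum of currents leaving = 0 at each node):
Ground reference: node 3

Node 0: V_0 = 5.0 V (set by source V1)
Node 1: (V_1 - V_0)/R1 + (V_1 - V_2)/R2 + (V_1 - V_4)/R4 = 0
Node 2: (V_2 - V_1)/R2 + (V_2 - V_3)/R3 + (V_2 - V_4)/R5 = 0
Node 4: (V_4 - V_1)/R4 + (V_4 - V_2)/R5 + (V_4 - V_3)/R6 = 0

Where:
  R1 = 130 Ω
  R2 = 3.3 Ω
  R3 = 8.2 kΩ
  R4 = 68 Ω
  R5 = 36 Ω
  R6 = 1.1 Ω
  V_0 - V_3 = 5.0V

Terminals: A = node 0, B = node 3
Nodal analysis, taking node 3 as the 0 V reference.
Source V1 fixes V_0 = 5 V.
KCL at each unknown node (sum of currents leaving = 0; resistances in Ω):
  Node 1: (V_1 - 5)/130 + (V_1 - V_2)/3.3 + (V_1 - V_4)/68 = 0
  Node 2: (V_2 - V_1)/3.3 + (V_2 - 0)/8200 + (V_2 - V_4)/36 = 0
  Node 4: (V_4 - V_1)/68 + (V_4 - V_2)/36 + (V_4 - 0)/1.1 = 0
Collecting terms (coefficients in siemens):
  0.3254·V_1 - 0.303·V_2 - 0.01471·V_4 = 0.03846
  0.3309·V_2 - 0.303·V_1 - 0.02778·V_4 = 0
  0.9516·V_4 - 0.01471·V_1 - 0.02778·V_2 = 0
Solving these 3 simultaneous equations (Gaussian elimination) gives:
  V_1 = 0.8316 V, V_2 = 0.7645 V, V_4 = 0.03517 V
The requested potential is V_2 = 0.7645 V.

Final answer: V_2 = 0.7645 V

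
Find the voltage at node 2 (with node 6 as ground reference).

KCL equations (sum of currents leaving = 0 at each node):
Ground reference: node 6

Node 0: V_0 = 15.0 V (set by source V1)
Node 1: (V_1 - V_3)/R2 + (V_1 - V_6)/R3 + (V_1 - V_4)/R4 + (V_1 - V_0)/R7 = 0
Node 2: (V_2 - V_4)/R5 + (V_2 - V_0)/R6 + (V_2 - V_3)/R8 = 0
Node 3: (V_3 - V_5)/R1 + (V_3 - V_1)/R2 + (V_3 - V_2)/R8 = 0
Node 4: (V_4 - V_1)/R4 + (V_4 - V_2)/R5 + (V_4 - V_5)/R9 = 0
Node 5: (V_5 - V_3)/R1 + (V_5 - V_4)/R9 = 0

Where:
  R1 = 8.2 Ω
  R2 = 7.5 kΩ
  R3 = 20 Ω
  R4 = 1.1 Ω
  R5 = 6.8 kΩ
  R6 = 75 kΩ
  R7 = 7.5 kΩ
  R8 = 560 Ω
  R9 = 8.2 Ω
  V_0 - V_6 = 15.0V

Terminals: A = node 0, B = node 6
Nodal analysis, taking node 6 as the 0 V reference.
Source V1 fixes V_0 = 15 V.
KCL at each unknown node (sum of currents leaving = 0; resistances in Ω):
  Node 1: (V_1 - V_3)/7500 + (V_1 - 0)/20 + (V_1 - V_4)/1.1 + (V_1 - 15)/7500 = 0
  Node 2: (V_2 - V_4)/6800 + (V_2 - 15)/75000 + (V_2 - V_3)/560 = 0
  Node 3: (V_3 - V_5)/8.2 + (V_3 - V_1)/7500 + (V_3 - V_2)/560 = 0
  Node 4: (V_4 - V_1)/1.1 + (V_4 - V_2)/6800 + (V_4 - V_5)/8.2 = 0
  Node 5: (V_5 - V_3)/8.2 + (V_5 - V_4)/8.2 = 0
Collecting terms (coefficients in siemens):
  0.9594·V_1 - 0.0001333·V_3 - 0.9091·V_4 = 0.002
  0.001946·V_2 - 0.001786·V_3 - 0.0001471·V_4 = 0.0002
  0.1239·V_3 - 0.0001333·V_1 - 0.001786·V_2 - 0.122·V_5 = 0
  1.031·V_4 - 0.9091·V_1 - 0.0001471·V_2 - 0.122·V_5 = 0
  0.2439·V_5 - 0.122·V_3 - 0.122·V_4 = 0
Solving these 5 simultaneous equations (Gaussian elimination) gives:
  V_1 = 0.04384 V, V_2 = 0.1493 V, V_3 = 0.04705 V, V_4 = 0.04406 V
  V_5 = 0.04555 V
The requested potential is V_2 = 0.1493 V.

Final answer: V_2 = 0.1493 V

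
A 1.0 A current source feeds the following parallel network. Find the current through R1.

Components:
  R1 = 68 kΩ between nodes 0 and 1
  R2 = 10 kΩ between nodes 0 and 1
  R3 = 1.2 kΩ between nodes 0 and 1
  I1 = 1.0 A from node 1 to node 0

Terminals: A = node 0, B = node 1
All resistors sit directly between nodes 0 and 1, so they are in parallel and share one voltage V; the full source current 1 A splits among them.
1/R_par = 1/68000 + 1/10000 + 1/1200 = 0.000948 S  =>  R_par = 1055 Ω
V = I × R_par = 1 × 1055 = 1055 V
I_R1 = V/R1 = 1055/68000 = 0.01551 A

Final answer: 0.01551 A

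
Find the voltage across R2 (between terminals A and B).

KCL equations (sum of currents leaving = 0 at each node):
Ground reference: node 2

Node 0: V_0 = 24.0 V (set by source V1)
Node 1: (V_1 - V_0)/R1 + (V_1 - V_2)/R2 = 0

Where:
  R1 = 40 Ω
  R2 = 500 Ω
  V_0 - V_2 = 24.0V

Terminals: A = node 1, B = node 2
R1 and R2 are in series across V1 (node 0 → node 1 → node 2), and the output A–B is taken across R2, so this is a voltage divider.
Series current: I = V1/(R1 + R2) = 24/(40 + 500) = 24/540 = 0.04444 A
V_R2 = I × R2 = V1 × R2/(R1 + R2) = 24 × 500/540 = 22.22 V

Final answer: 22.22 V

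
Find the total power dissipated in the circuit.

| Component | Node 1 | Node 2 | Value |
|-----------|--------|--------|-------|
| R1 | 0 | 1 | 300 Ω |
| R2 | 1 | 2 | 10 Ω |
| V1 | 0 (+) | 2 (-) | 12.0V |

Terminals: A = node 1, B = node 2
Nodal analysis, taking node 2 as the 0 V reference.
Source V1 fixes V_0 = 12 V.
KCL at each unknown node (sum of currents leaving = 0; resistances in Ω):
  Node 1: (V_1 - 12)/300 + (V_1 - 0)/10 = 0
Collecting terms: 0.1033 × V_1 = 0.04  =>  V_1 = 0.3871 V
Power in each resistor, P = (ΔV)²/R:
  P_R1 = (12 - 0.3871)²/300 = 0.4495 W
  P_R2 = (0.3871 - 0)²/10 = 0.01498 W
P_total = P_R1 + P_R2 = 0.4645 W

Final answer: 0.4645 W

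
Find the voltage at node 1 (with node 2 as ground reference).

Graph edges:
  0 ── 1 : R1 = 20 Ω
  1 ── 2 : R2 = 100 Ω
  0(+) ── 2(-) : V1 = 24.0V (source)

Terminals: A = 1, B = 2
Nodal analysis, taking node 2 as the 0 V reference.
Source V1 fixes V_0 = 24 V.
KCL at each unknown node (sum of currents leaving = 0; resistances in Ω):
  Node 1: (V_1 - 24)/20 + (V_1 - 0)/100 = 0
Collecting terms: 0.06 × V_1 = 1.2  =>  V_1 = 20 V
The requested potential is V_1 = 20 V.

Final answer: V_1 = 20 V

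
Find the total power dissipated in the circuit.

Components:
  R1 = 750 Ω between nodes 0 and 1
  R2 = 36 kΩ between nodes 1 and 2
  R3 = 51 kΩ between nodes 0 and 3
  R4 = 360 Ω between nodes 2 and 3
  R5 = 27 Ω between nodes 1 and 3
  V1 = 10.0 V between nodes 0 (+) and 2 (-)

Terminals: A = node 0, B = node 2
Nodal analysis, taking node 2 as the 0 V reference.
Source V1 fixes V_0 = 10 V.
KCL at each unknown node (sum of currents leaving = 0; resistances in Ω):
  Node 1: (V_1 - 10)/750 + (V_1 - 0)/36000 + (V_1 - V_3)/27 = 0
  Node 3: (V_3 - 10)/51000 + (V_3 - 0)/360 + (V_3 - V_1)/27 = 0
Collecting terms (coefficients in siemens):
  0.0384·V_1 - 0.03704·V_3 = 0.01333
  0.03983·V_3 - 0.03704·V_1 = 0.0001961
Determinant D = (0.0384)(0.03983) - (-0.03704)(-0.03704) = 0.0001578
V_1 = [(0.01333)(0.03983) - (-0.03704)(0.0001961)]/D = 3.411 V
V_3 = [(0.0384)(0.0001961) - (0.01333)(-0.03704)]/D = 3.177 V
Power in each resistor, P = (ΔV)²/R:
  P_R1 = (10 - 3.411)²/750 = 0.05788 W
  P_R2 = (3.411 - 0)²/36000 = 0.0003232 W
  P_R3 = (10 - 3.177)²/51000 = 0.0009129 W
  P_R4 = (0 - 3.177)²/360 = 0.02803 W
  P_R5 = (3.411 - 3.177)²/27 = 0.002039 W
P_total = P_R1 + P_R2 + P_R3 + P_R4 + P_R5 = 0.08919 W

Final answer: 0.08919 W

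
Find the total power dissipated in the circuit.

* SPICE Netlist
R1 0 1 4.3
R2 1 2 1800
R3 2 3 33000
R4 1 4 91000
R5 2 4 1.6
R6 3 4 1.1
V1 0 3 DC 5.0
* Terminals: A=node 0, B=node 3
Nodal analysis, taking node 3 as the 0 V reference.
Source V1 fixes V_0 = 5 V.
KCL at each unknown node (sum of currents leaving = 0; resistances in Ω):
  Node 1: (V_1 - 5)/4.3 + (V_1 - V_2)/1800 + (V_1 - V_4)/91000 = 0
  Node 2: (V_2 - V_1)/1800 + (V_2 - 0)/33000 + (V_2 - V_4)/1.6 = 0
  Node 4: (V_4 - V_1)/91000 + (V_4 - V_2)/1.6 + (V_4 - 0)/1.1 = 0
Collecting terms (coefficients in siemens):
  0.2331·V_1 - 0.0005556·V_2 - 0.00001099·V_4 = 1.163
  0.6256·V_2 - 0.0005556·V_1 - 0.625·V_4 = 0
  1.534·V_4 - 0.00001099·V_1 - 0.625·V_2 = 0
Solving these 3 simultaneous equations (Gaussian elimination) gives:
  V_1 = 4.988 V, V_2 = 0.00753 V, V_4 = 0.003104 V
Power in each resistor, P = (ΔV)²/R:
  P_R1 = (5 - 4.988)²/4.3 = 0.00003423 W
  P_R2 = (4.988 - 0.00753)²/1800 = 0.01378 W
  P_R3 = (0.00753 - 0)²/33000 = 0.000000001718 W
  P_R4 = (4.988 - 0.003104)²/91000 = 0.0002731 W
  P_R5 = (0.00753 - 0.003104)²/1.6 = 0.00001225 W
  P_R6 = (0 - 0.003104)²/1.1 = 0.000008756 W
P_total = P_R1 + P_R2 + P_R3 + P_R4 + P_R5 + P_R6 = 0.01411 W

Final answer: 0.01411 W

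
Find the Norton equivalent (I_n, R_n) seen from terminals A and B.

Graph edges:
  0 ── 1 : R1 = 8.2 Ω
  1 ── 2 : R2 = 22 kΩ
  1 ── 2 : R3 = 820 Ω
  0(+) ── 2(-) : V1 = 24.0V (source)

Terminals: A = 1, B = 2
Find the Thévenin equivalent first; then I_n = V_th/R_th and R_n = R_th.
Step 1 — V_th is the open-circuit voltage V_A - V_B (nothing connected across the terminals).
Nodal analysis, taking node 2 as the 0 V reference.
Source V1 fixes V_0 = 24 V.
KCL at each unknown node (sum of currents leaving = 0; resistances in Ω):
  Node 1: (V_1 - 24)/8.2 + (V_1 - 0)/22000 + (V_1 - 0)/820 = 0
Collecting terms: 0.1232 × V_1 = 2.927  =>  V_1 = 23.75 V
V_th = V_1 - V_2 = 23.75 - 0 = 23.75 V
Step 2 — R_th: zero the source — replace V1 by a short circuit (node 2 merges into node 0) — and find the resistance seen between A (node 1) and B (node 0).
Reduce the network between node 1 (A) and node 0 (B) by series/parallel combination:
  Rp1 = R1 ‖ R2 ‖ R3 (parallel, all between nodes 0 and 1) = 1/(1/8.2 + 1/22000 + 1/820) = 8.116 Ω
R_th = 8.116 Ω
I_n = V_th/R_th = 23.75/8.116 = 2.927 A, and R_n = R_th = 8.116 Ω

Final answer: I_n = 2.927 A, R_n = 8.116 Ω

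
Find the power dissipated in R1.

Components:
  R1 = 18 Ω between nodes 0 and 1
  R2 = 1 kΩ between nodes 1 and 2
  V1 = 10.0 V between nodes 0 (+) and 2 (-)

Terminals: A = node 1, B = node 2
Nodal analysis, taking node 2 as the 0 V reference.
Source V1 fixes V_0 = 10 V.
KCL at each unknown node (sum of currents leaving = 0; resistances in Ω):
  Node 1: (V_1 - 10)/18 + (V_1 - 0)/1000 = 0
Collecting terms: 0.05656 × V_1 = 0.5556  =>  V_1 = 9.823 V
I_R1 = (V_0 - V_1)/R1 = (10 - 9.823)/18 = 0.009823 A
P_R1 = I_R1² × R1 = (0.009823)² × 18 = 0.001737 W

Final answer: 0.001737 W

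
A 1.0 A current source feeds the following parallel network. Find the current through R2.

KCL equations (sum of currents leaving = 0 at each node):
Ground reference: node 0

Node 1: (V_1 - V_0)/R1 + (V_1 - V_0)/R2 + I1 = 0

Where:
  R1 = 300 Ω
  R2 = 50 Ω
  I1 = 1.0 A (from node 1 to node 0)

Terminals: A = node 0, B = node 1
All resistors sit directly between nodes 0 and 1, so they are in parallel and share one voltage V; the full source current 1 A splits among them.
1/R_par = 1/300 + 1/50 = 0.02333 S  =>  R_par = 42.86 Ω
V = I × R_par = 1 × 42.86 = 42.86 V
I_R2 = V/R2 = 42.86/50 = 0.8571 A

Final answer: 0.8571 A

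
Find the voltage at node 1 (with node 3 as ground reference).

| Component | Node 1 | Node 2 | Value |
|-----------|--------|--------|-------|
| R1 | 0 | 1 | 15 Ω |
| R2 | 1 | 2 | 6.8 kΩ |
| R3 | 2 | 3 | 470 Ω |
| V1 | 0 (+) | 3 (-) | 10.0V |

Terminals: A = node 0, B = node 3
Nodal analysis, taking node 3 as the 0 V reference.
Source V1 fixes V_0 = 10 V.
KCL at each unknown node (sum of currents leaving = 0; resistances in Ω):
  Node 1: (V_1 - 10)/15 + (V_1 - V_2)/6800 = 0
  Node 2: (V_2 - V_1)/6800 + (V_2 - 0)/470 = 0
Collecting terms (coefficients in siemens):
  0.06681·V_1 - 0.0001471·V_2 = 0.6667
  0.002275·V_2 - 0.0001471·V_1 = 0
Determinant D = (0.06681)(0.002275) - (-0.0001471)(-0.0001471) = 0.000152
V_1 = [(0.6667)(0.002275) - (-0.0001471)(0)]/D = 9.979 V
V_2 = [(0.06681)(0) - (0.6667)(-0.0001471)]/D = 0.6452 V
The requested potential is V_1 = 9.979 V.

Final answer: V_1 = 9.979 V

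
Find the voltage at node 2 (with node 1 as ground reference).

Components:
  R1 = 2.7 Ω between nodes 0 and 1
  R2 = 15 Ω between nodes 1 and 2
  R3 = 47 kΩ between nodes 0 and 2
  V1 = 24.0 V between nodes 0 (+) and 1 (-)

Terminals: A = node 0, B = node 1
Nodal analysis, taking node 1 as the 0 V reference.
Source V1 fixes V_0 = 24 V.
KCL at each unknown node (sum of currents leaving = 0; resistances in Ω):
  Node 2: (V_2 - 0)/15 + (V_2 - 24)/47000 = 0
Collecting terms: 0.06669 × V_2 = 0.0005106  =>  V_2 = 0.007657 V
The requested potential is V_2 = 0.007657 V.

Final answer: V_2 = 0.007657 V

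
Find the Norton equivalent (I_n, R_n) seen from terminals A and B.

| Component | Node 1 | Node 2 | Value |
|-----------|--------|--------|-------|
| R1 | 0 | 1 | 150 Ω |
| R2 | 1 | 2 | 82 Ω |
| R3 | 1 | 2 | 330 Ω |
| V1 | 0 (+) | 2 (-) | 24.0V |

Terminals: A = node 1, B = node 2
Find the Thévenin equivalent first; then I_n = V_th/R_th and R_n = R_th.
Step 1 — V_th is the open-circuit voltage V_A - V_B (nothing connected across the terminals).
Nodal analysis, taking node 2 as the 0 V reference.
Source V1 fixes V_0 = 24 V.
KCL at each unknown node (sum of currents leaving = 0; resistances in Ω):
  Node 1: (V_1 - 24)/150 + (V_1 - 0)/82 + (V_1 - 0)/330 = 0
Collecting terms: 0.02189 × V_1 = 0.16  =>  V_1 = 7.309 V
V_th = V_1 - V_2 = 7.309 - 0 = 7.309 V
Step 2 — R_th: zero the source — replace V1 by a short circuit (node 2 merges into node 0) — and find the resistance seen between A (node 1) and B (node 0).
Reduce the network between node 1 (A) and node 0 (B) by series/parallel combination:
  Rp1 = R1 ‖ R2 ‖ R3 (parallel, all between nodes 0 and 1) = 1/(1/150 + 1/82 + 1/330) = 45.68 Ω
R_th = 45.68 Ω
I_n = V_th/R_th = 7.309/45.68 = 0.16 A, and R_n = R_th = 45.68 Ω

Final answer: I_n = 0.16 A, R_n = 45.68 Ω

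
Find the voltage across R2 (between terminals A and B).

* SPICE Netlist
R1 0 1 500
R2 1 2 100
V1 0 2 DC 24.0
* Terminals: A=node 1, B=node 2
R1 and R2 are in series across V1 (node 0 → node 1 → node 2), and the output A–B is taken across R2, so this is a voltage divider.
Series current: I = V1/(R1 + R2) = 24/(500 + 100) = 24/600 = 0.04 A
V_R2 = I × R2 = V1 × R2/(R1 + R2) = 24 × 100/600 = 4 V

Final answer: 4 V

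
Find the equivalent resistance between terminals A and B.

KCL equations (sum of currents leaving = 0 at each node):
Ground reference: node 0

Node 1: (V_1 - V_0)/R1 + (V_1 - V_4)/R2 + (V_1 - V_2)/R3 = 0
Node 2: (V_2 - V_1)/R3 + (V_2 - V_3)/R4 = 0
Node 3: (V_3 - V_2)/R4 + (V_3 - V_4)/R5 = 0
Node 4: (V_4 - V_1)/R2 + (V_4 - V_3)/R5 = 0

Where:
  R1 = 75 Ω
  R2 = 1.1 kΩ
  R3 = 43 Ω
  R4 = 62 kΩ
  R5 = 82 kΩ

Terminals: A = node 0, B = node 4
Reduce the network between node 0 (A) and node 4 (B) by series/parallel combination:
  Rs1 = R3 + R4 (series, joined only at node 2) = 43 + 62000 = 62040 Ω
  Rs2 = R5 + Rs1 (series, joined only at node 3) = 82000 + 62040 = 144000 Ω
  Rp1 = R2 ‖ Rs2 (parallel, both between nodes 1 and 4) = 1/(1/1100 + 1/144000) = 1092 Ω
  Rs3 = R1 + Rp1 (series, joined only at node 1) = 75 + 1092 = 1167 Ω
R_eq = 1.167 kΩ

Final answer: 1.167 kΩ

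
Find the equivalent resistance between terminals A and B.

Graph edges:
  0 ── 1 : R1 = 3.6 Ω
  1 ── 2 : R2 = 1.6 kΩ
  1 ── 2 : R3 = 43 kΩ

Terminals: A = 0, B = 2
Reduce the network between node 0 (A) and node 2 (B) by series/parallel combination:
  Rp1 = R2 ‖ R3 (parallel, both between nodes 1 and 2) = 1/(1/1600 + 1/43000) = 1543 Ω
  Rs1 = R1 + Rp1 (series, joined only at node 1) = 3.6 + 1543 = 1546 Ω
R_eq = 1.546 kΩ

Final answer: 1.546 kΩ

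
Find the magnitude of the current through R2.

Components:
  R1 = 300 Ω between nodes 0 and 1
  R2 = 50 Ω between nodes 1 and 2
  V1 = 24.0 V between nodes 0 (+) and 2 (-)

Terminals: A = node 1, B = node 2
Nodal analysis, taking node 2 as the 0 V reference.
Source V1 fixes V_0 = 24 V.
KCL at each unknown node (sum of currents leaving = 0; resistances in Ω):
  Node 1: (V_1 - 24)/300 + (V_1 - 0)/50 = 0
Collecting terms: 0.02333 × V_1 = 0.08  =>  V_1 = 3.429 V
I_R2 = (V_1 - V_2)/R2 = (3.429 - 0)/50 = 0.06857 A
|I_R2| = 0.06857 A

Final answer: |I_R2| = 0.06857 A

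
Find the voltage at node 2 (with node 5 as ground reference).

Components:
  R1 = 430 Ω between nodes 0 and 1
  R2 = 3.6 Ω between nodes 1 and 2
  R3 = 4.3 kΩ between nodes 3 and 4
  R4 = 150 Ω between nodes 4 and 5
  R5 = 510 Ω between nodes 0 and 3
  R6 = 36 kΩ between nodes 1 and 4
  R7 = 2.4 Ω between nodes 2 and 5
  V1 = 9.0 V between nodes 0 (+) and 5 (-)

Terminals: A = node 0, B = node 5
Nodal analysis, taking node 5 as the 0 V reference.
Source V1 fixes V_0 = 9 V.
KCL at each unknown node (sum of currents leaving = 0; resistances in Ω):
  Node 1: (V_1 - 9)/430 + (V_1 - V_2)/3.6 + (V_1 - V_4)/36000 = 0
  Node 2: (V_2 - V_1)/3.6 + (V_2 - 0)/2.4 = 0
  Node 3: (V_3 - V_4)/4300 + (V_3 - 9)/510 = 0
  Node 4: (V_4 - V_3)/4300 + (V_4 - 0)/150 + (V_4 - V_1)/36000 = 0
Collecting terms (coefficients in siemens):
  0.2801·V_1 - 0.2778·V_2 - 0.00002778·V_4 = 0.02093
  0.6944·V_2 - 0.2778·V_1 = 0
  0.002193·V_3 - 0.0002326·V_4 = 0.01765
  0.006927·V_4 - 0.00002778·V_1 - 0.0002326·V_3 = 0
Solving these 4 simultaneous equations (Gaussian elimination) gives:
  V_1 = 0.1239 V, V_2 = 0.04955 V, V_3 = 8.075 V, V_4 = 0.2716 V
The requested potential is V_2 = 0.04955 V.

Final answer: V_2 = 0.04955 V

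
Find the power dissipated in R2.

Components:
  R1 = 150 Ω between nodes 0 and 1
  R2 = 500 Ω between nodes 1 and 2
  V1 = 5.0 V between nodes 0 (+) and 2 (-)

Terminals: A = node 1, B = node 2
Nodal analysis, taking node 2 as the 0 V reference.
Source V1 fixes V_0 = 5 V.
KCL at each unknown node (sum of currents leaving = 0; resistances in Ω):
  Node 1: (V_1 - 5)/150 + (V_1 - 0)/500 = 0
Collecting terms: 0.008667 × V_1 = 0.03333  =>  V_1 = 3.846 V
I_R2 = (V_1 - V_2)/R2 = (3.846 - 0)/500 = 0.007692 A
P_R2 = I_R2² × R2 = (0.007692)² × 500 = 0.02959 W

Final answer: 0.02959 W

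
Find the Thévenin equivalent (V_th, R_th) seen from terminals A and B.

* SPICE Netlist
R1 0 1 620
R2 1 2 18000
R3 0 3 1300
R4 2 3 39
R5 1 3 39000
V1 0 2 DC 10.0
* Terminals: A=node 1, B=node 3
Step 1 — V_th is the open-circuit voltage V_A - V_B (nothing connected across the terminals).
Nodal analysis, taking node 2 as the 0 V reference.
Source V1 fixes V_0 = 10 V.
KCL at each unknown node (sum of currents leaving = 0; resistances in Ω):
  Node 1: (V_1 - 10)/620 + (V_1 - 0)/18000 + (V_1 - V_3)/39000 = 0
  Node 3: (V_3 - 10)/1300 + (V_3 - 0)/39 + (V_3 - V_1)/39000 = 0
Collecting terms (coefficients in siemens):
  0.001694·V_1 - 0.00002564·V_3 = 0.01613
  0.02644·V_3 - 0.00002564·V_1 = 0.007692
Determinant D = (0.001694)(0.02644) - (-0.00002564)(-0.00002564) = 0.00004478
V_1 = [(0.01613)(0.02644) - (-0.00002564)(0.007692)]/D = 9.525 V
V_3 = [(0.001694)(0.007692) - (0.01613)(-0.00002564)]/D = 0.3002 V
V_th = V_1 - V_3 = 9.525 - 0.3002 = 9.225 V
Step 2 — R_th: zero the source — replace V1 by a short circuit (node 2 merges into node 0) — and find the resistance seen between A (node 1) and B (node 3).
Reduce the network between node 1 (A) and node 3 (B) by series/parallel combination:
  Rp1 = R1 ‖ R2 (parallel, both between nodes 0 and 1) = 1/(1/620 + 1/18000) = 599.4 Ω
  Rp2 = R3 ‖ R4 (parallel, both between nodes 0 and 3) = 1/(1/1300 + 1/39) = 37.86 Ω
  Rs1 = Rp1 + Rp2 (series, joined only at node 0) = 599.4 + 37.86 = 637.2 Ω
  Rp3 = R5 ‖ Rs1 (parallel, both between nodes 1 and 3) = 1/(1/39000 + 1/637.2) = 627 Ω
R_th = 627 Ω

Final answer: V_th = 9.225 V, R_th = 627 Ω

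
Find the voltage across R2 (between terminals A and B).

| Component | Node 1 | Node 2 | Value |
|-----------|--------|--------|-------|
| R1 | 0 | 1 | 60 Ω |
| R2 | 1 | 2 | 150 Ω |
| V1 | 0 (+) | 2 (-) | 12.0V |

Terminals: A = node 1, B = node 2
R1 and R2 are in series across V1 (node 0 → node 1 → node 2), and the output A–B is taken across R2, so this is a voltage divider.
Series current: I = V1/(R1 + R2) = 12/(60 + 150) = 12/210 = 0.05714 A
V_R2 = I × R2 = V1 × R2/(R1 + R2) = 12 × 150/210 = 8.571 V

Final answer: 8.571 V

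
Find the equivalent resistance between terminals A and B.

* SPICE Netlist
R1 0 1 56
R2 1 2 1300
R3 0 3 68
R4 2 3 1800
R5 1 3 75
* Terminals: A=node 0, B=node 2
The network is not a plain series/parallel combination. Inject a 1 A test current into terminal A (node 0) and return it from terminal B (node 2); then R_eq = V_A / (1 A).
Nodal analysis, taking node 2 as the 0 V reference.
Current source I_test pushes 1 A into node 0 and draws it out of node 2.
KCL at each unknown node (sum of currents leaving = 0; resistances in Ω):
  Node 0: (V_0 - V_1)/56 + (V_0 - V_3)/68 - 1 = 0
  Node 1: (V_1 - V_0)/56 + (V_1 - 0)/1300 + (V_1 - V_3)/75 = 0
  Node 3: (V_3 - V_0)/68 + (V_3 - V_1)/75 + (V_3 - 0)/1800 = 0
Collecting terms (coefficients in siemens):
  0.03256·V_0 - 0.01786·V_1 - 0.01471·V_3 = 1
  0.03196·V_1 - 0.01786·V_0 - 0.01333·V_3 = 0
  0.02859·V_3 - 0.01471·V_0 - 0.01333·V_1 = 0
Solving these 3 simultaneous equations (Gaussian elimination) gives:
  V_0 = 785.6 V, V_1 = 754.2 V, V_3 = 755.7 V
R_eq = V_0 / 1 A = 785.6 Ω

Final answer: 785.6 Ω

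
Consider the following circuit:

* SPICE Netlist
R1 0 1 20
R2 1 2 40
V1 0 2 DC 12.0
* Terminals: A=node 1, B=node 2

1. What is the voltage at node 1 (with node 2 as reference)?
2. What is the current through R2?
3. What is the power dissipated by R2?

Nodal analysis, taking node 2 as the 0 V reference.
Source V1 fixes V_0 = 12 V.
KCL at each unknown node (sum of currents leaving = 0; resistances in Ω):
  Node 1: (V_1 - 12)/20 + (V_1 - 0)/40 = 0
Collecting terms: 0.075 × V_1 = 0.6  =>  V_1 = 8 V
Part 1:
  Read off the nodal solution: V_1 = 8 V
Part 2:
  I_R2 = (V_1 - V_2)/R2 = (8 - 0)/40 = 0.2 A
  Magnitude: I_R2 = 0.2 A
Part 3:
  I_R2 = (V_1 - V_2)/R2 = (8 - 0)/40 = 0.2 A
  P_R2 = I_R2² × R2 = (0.2)² × 40 = 1.6 W

Final answers:
1. V_1 = 8 V
2. I_R2 = 0.2 A
3. P_R2 = 1.6 W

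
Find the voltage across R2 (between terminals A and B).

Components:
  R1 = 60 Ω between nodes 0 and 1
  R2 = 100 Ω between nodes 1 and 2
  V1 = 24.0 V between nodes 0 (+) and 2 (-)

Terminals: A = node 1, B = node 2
R1 and R2 are in series across V1 (node 0 → node 1 → node 2), and the output A–B is taken across R2, so this is a voltage divider.
Series current: I = V1/(R1 + R2) = 24/(60 + 100) = 24/160 = 0.15 A
V_R2 = I × R2 = V1 × R2/(R1 + R2) = 24 × 100/160 = 15 V

Final answer: 15 V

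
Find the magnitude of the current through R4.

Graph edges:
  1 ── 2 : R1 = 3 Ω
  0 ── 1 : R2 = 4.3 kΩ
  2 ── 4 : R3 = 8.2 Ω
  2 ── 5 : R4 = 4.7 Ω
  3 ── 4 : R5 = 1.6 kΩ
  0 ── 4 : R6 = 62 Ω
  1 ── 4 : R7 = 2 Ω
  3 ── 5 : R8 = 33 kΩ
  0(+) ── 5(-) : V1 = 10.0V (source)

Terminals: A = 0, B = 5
Nodal analysis, taking node 5 as the 0 V reference.
Source V1 fixes V_0 = 10 V.
KCL at each unknown node (sum of currents leaving = 0; resistances in Ω):
  Node 1: (V_1 - V_2)/3 + (V_1 - 10)/4300 + (V_1 - V_4)/2 = 0
  Node 2: (V_2 - V_1)/3 + (V_2 - V_4)/8.2 + (V_2 - 0)/4.7 = 0
  Node 3: (V_3 - V_4)/1600 + (V_3 - 0)/33000 = 0
  Node 4: (V_4 - V_2)/8.2 + (V_4 - V_3)/1600 + (V_4 - 10)/62 + (V_4 - V_1)/2 = 0
Collecting terms (coefficients in siemens):
  0.8336·V_1 - 0.3333·V_2 - 0.5·V_4 = 0.002326
  0.6681·V_2 - 0.3333·V_1 - 0.122·V_4 = 0
  0.0006553·V_3 - 0.000625·V_4 = 0
  0.6387·V_4 - 0.5·V_1 - 0.122·V_2 - 0.000625·V_3 = 0.1613
Solving these 4 simultaneous equations (Gaussian elimination) gives:
  V_1 = 0.9535 V, V_2 = 0.6821 V, V_3 = 1.078 V, V_4 = 1.13 V
I_R4 = (V_2 - V_5)/R4 = (0.6821 - 0)/4.7 = 0.1451 A
|I_R4| = 0.1451 A

Final answer: |I_R4| = 0.1451 A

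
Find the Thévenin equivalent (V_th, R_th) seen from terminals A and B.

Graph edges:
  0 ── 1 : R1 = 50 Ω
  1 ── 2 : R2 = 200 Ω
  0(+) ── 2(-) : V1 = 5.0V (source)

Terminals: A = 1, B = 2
Step 1 — V_th is the open-circuit voltage V_A - V_B (nothing connected across the terminals).
Nodal analysis, taking node 2 as the 0 V reference.
Source V1 fixes V_0 = 5 V.
KCL at each unknown node (sum of currents leaving = 0; resistances in Ω):
  Node 1: (V_1 - 5)/50 + (V_1 - 0)/200 = 0
Collecting terms: 0.025 × V_1 = 0.1  =>  V_1 = 4 V
V_th = V_1 - V_2 = 4 - 0 = 4 V
Step 2 — R_th: zero the source — replace V1 by a short circuit (node 2 merges into node 0) — and find the resistance seen between A (node 1) and B (node 0).
Reduce the network between node 1 (A) and node 0 (B) by series/parallel combination:
  Rp1 = R1 ‖ R2 (parallel, both between nodes 0 and 1) = 1/(1/50 + 1/200) = 40 Ω
R_th = 40 Ω

Final answer: V_th = 4 V, R_th = 40 Ω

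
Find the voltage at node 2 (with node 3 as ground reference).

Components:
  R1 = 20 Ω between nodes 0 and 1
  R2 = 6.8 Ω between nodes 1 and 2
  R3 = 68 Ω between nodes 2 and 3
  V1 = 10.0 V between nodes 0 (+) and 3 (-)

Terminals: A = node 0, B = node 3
Nodal analysis, taking node 3 as the 0 V reference.
Source V1 fixes V_0 = 10 V.
KCL at each unknown node (sum of currents leaving = 0; resistances in Ω):
  Node 1: (V_1 - 10)/20 + (V_1 - V_2)/6.8 = 0
  Node 2: (V_2 - V_1)/6.8 + (V_2 - 0)/68 = 0
Collecting terms (coefficients in siemens):
  0.1971·V_1 - 0.1471·V_2 = 0.5
  0.1618·V_2 - 0.1471·V_1 = 0
Determinant D = (0.1971)(0.1618) - (-0.1471)(-0.1471) = 0.01025
V_1 = [(0.5)(0.1618) - (-0.1471)(0)]/D = 7.89 V
V_2 = [(0.1971)(0) - (0.5)(-0.1471)]/D = 7.173 V
The requested potential is V_2 = 7.173 V.

Final answer: V_2 = 7.173 V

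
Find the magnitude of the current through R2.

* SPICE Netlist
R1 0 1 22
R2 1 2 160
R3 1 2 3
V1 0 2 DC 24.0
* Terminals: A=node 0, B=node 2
Nodal analysis, taking node 2 as the 0 V reference.
Source V1 fixes V_0 = 24 V.
KCL at each unknown node (sum of currents leaving = 0; resistances in Ω):
  Node 1: (V_1 - 24)/22 + (V_1 - 0)/160 + (V_1 - 0)/3 = 0
Collecting terms: 0.385 × V_1 = 1.091  =>  V_1 = 2.833 V
I_R2 = (V_1 - V_2)/R2 = (2.833 - 0)/160 = 0.01771 A
|I_R2| = 0.01771 A

Final answer: |I_R2| = 0.01771 A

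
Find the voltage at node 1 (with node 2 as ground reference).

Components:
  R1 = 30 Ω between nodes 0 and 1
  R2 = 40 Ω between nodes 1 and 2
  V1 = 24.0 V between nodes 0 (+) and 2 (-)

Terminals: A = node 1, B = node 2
Nodal analysis, taking node 2 as the 0 V reference.
Source V1 fixes V_0 = 24 V.
KCL at each unknown node (sum of currents leaving = 0; resistances in Ω):
  Node 1: (V_1 - 24)/30 + (V_1 - 0)/40 = 0
Collecting terms: 0.05833 × V_1 = 0.8  =>  V_1 = 13.71 V
The requested potential is V_1 = 13.71 V.

Final answer: V_1 = 13.71 V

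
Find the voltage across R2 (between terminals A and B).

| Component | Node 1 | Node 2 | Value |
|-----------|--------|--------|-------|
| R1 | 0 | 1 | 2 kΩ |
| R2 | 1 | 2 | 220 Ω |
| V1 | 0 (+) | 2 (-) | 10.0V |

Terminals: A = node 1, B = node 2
R1 and R2 are in series across V1 (node 0 → node 1 → node 2), and the output A–B is taken across R2, so this is a voltage divider.
Series current: I = V1/(R1 + R2) = 10/(2000 + 220) = 10/2220 = 0.004505 A
V_R2 = I × R2 = V1 × R2/(R1 + R2) = 10 × 220/2220 = 0.991 V

Final answer: 0.991 V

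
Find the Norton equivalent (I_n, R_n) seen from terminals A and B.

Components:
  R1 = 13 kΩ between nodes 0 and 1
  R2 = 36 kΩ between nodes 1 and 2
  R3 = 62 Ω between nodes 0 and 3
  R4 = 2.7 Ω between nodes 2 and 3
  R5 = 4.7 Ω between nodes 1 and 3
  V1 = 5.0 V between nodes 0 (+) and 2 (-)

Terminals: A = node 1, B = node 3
Find the Thévenin equivalent first; then I_n = V_th/R_th and R_n = R_th.
Step 1 — V_th is the open-circuit voltage V_A - V_B (nothing connected across the terminals).
Nodal analysis, taking node 2 as the 0 V reference.
Source V1 fixes V_0 = 5 V.
KCL at each unknown node (sum of currents leaving = 0; resistances in Ω):
  Node 1: (V_1 - 5)/13000 + (V_1 - 0)/36000 + (V_1 - V_3)/4.7 = 0
  Node 3: (V_3 - 5)/62 + (V_3 - 0)/2.7 + (V_3 - V_1)/4.7 = 0
Collecting terms (coefficients in siemens):
  0.2129·V_1 - 0.2128·V_3 = 0.0003846
  0.5993·V_3 - 0.2128·V_1 = 0.08065
Determinant D = (0.2129)(0.5993) - (-0.2128)(-0.2128) = 0.0823
V_1 = [(0.0003846)(0.5993) - (-0.2128)(0.08065)]/D = 0.2113 V
V_3 = [(0.2129)(0.08065) - (0.0003846)(-0.2128)]/D = 0.2096 V
V_th = V_1 - V_3 = 0.2113 - 0.2096 = 0.001704 V
Step 2 — R_th: zero the source — replace V1 by a short circuit (node 2 merges into node 0) — and find the resistance seen between A (node 1) and B (node 3).
Reduce the network between node 1 (A) and node 3 (B) by series/parallel combination:
  Rp1 = R1 ‖ R2 (parallel, both between nodes 0 and 1) = 1/(1/13000 + 1/36000) = 9551 Ω
  Rp2 = R3 ‖ R4 (parallel, both between nodes 0 and 3) = 1/(1/62 + 1/2.7) = 2.587 Ω
  Rs1 = Rp1 + Rp2 (series, joined only at node 0) = 9551 + 2.587 = 9554 Ω
  Rp3 = R5 ‖ Rs1 (parallel, both between nodes 1 and 3) = 1/(1/4.7 + 1/9554) = 4.698 Ω
R_th = 4.698 Ω
I_n = V_th/R_th = 0.001704/4.698 = 0.0003627 A, and R_n = R_th = 4.698 Ω

Final answer: I_n = 0.0003627 A, R_n = 4.698 Ω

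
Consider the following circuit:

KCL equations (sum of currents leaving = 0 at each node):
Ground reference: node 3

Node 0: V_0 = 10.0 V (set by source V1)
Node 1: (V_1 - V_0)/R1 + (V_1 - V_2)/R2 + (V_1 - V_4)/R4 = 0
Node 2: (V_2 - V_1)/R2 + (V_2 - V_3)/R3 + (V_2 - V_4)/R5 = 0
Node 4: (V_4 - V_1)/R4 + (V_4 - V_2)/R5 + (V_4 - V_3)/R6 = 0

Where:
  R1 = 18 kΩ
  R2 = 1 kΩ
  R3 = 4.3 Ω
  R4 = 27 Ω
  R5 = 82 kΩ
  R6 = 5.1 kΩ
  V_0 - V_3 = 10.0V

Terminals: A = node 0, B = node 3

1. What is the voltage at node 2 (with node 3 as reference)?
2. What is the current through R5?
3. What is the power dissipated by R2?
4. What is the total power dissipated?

Nodal analysis, taking node 3 as the 0 V reference.
Source V1 fixes V_0 = 10 V.
KCL at each unknown node (sum of currents leaving = 0; resistances in Ω):
  Node 1: (V_1 - 10)/18000 + (V_1 - V_2)/1000 + (V_1 - V_4)/27 = 0
  Node 2: (V_2 - V_1)/1000 + (V_2 - 0)/4.3 + (V_2 - V_4)/82000 = 0
  Node 4: (V_4 - V_1)/27 + (V_4 - V_2)/82000 + (V_4 - 0)/5100 = 0
Collecting terms (coefficients in siemens):
  0.03809·V_1 - 0.001·V_2 - 0.03704·V_4 = 0.0005556
  0.2336·V_2 - 0.001·V_1 - 0.0000122·V_4 = 0
  0.03725·V_4 - 0.03704·V_1 - 0.0000122·V_2 = 0
Solving these 3 simultaneous equations (Gaussian elimination) gives:
  V_1 = 0.4415 V, V_2 = 0.001913 V, V_4 = 0.4391 V
Part 1:
  Read off the nodal solution: V_2 = 0.001913 V
Part 2:
  I_R5 = (V_2 - V_4)/R5 = (0.001913 - 0.4391)/82000 = -0.000005331 A
  Magnitude: I_R5 = 0.000005331 A
Part 3:
  I_R2 = (V_1 - V_2)/R2 = (0.4415 - 0.001913)/1000 = 0.0004396 A
  P_R2 = I_R2² × R2 = (0.0004396)² × 1000 = 0.0001933 W
Part 4:
  Power in each resistor, P = (ΔV)²/R:
    P_R1 = (10 - 0.4415)²/18000 = 0.005076 W
    P_R2 = (0.4415 - 0.001913)²/1000 = 0.0001933 W
    P_R3 = (0.001913 - 0)²/4.3 = 0.0000008513 W
    P_R4 = (0.4415 - 0.4391)²/27 = 0.0000002257 W
    P_R5 = (0.001913 - 0.4391)²/82000 = 0.00000233 W
    P_R6 = (0 - 0.4391)²/5100 = 0.0000378 W
  P_total = P_R1 + P_R2 + P_R3 + P_R4 + P_R5 + P_R6 = 0.00531 W

Final answers:
1. V_2 = 0.001913 V
2. I_R5 = 5.331e-06 A
3. P_R2 = 0.0001933 W
4. P_total = 0.00531 W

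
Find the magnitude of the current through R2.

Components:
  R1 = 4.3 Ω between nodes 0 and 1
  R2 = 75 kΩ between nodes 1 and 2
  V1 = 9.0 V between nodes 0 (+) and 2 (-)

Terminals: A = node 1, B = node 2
Nodal analysis, taking node 2 as the 0 V reference.
Source V1 fixes V_0 = 9 V.
KCL at each unknown node (sum of currents leaving = 0; resistances in Ω):
  Node 1: (V_1 - 9)/4.3 + (V_1 - 0)/75000 = 0
Collecting terms: 0.2326 × V_1 = 2.093  =>  V_1 = 8.999 V
I_R2 = (V_1 - V_2)/R2 = (8.999 - 0)/75000 = 0.00012 A
|I_R2| = 0.00012 A

Final answer: |I_R2| = 0.00012 A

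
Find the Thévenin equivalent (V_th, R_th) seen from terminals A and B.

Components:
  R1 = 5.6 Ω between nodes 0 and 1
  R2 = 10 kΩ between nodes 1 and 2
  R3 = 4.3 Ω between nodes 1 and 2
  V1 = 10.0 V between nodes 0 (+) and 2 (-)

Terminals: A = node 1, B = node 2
Step 1 — V_th is the open-circuit voltage V_A - V_B (nothing connected across the terminals).
Nodal analysis, taking node 2 as the 0 V reference.
Source V1 fixes V_0 = 10 V.
KCL at each unknown node (sum of currents leaving = 0; resistances in Ω):
  Node 1: (V_1 - 10)/5.6 + (V_1 - 0)/10000 + (V_1 - 0)/4.3 = 0
Collecting terms: 0.4112 × V_1 = 1.786  =>  V_1 = 4.342 V
V_th = V_1 - V_2 = 4.342 - 0 = 4.342 V
Step 2 — R_th: zero the source — replace V1 by a short circuit (node 2 merges into node 0) — and find the resistance seen between A (node 1) and B (node 0).
Reduce the network between node 1 (A) and node 0 (B) by series/parallel combination:
  Rp1 = R1 ‖ R2 ‖ R3 (parallel, all between nodes 0 and 1) = 1/(1/5.6 + 1/10000 + 1/4.3) = 2.432 Ω
R_th = 2.432 Ω

Final answer: V_th = 4.342 V, R_th = 2.432 Ω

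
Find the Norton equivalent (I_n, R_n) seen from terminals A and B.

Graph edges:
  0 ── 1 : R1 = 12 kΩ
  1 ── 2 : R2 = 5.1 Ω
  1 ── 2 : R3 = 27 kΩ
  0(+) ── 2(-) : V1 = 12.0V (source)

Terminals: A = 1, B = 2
Find the Thévenin equivalent first; then I_n = V_th/R_th and R_n = R_th.
Step 1 — V_th is the open-circuit voltage V_A - V_B (nothing connected across the terminals).
Nodal analysis, taking node 2 as the 0 V reference.
Source V1 fixes V_0 = 12 V.
KCL at each unknown node (sum of currents leaving = 0; resistances in Ω):
  Node 1: (V_1 - 12)/12000 + (V_1 - 0)/5.1 + (V_1 - 0)/27000 = 0
Collecting terms: 0.1962 × V_1 = 0.001  =>  V_1 = 0.005097 V
V_th = V_1 - V_2 = 0.005097 - 0 = 0.005097 V
Step 2 — R_th: zero the source — replace V1 by a short circuit (node 2 merges into node 0) — and find the resistance seen between A (node 1) and B (node 0).
Reduce the network between node 1 (A) and node 0 (B) by series/parallel combination:
  Rp1 = R1 ‖ R2 ‖ R3 (parallel, all between nodes 0 and 1) = 1/(1/12000 + 1/5.1 + 1/27000) = 5.097 Ω
R_th = 5.097 Ω
I_n = V_th/R_th = 0.005097/5.097 = 0.001 A, and R_n = R_th = 5.097 Ω

Final answer: I_n = 0.001 A, R_n = 5.097 Ω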